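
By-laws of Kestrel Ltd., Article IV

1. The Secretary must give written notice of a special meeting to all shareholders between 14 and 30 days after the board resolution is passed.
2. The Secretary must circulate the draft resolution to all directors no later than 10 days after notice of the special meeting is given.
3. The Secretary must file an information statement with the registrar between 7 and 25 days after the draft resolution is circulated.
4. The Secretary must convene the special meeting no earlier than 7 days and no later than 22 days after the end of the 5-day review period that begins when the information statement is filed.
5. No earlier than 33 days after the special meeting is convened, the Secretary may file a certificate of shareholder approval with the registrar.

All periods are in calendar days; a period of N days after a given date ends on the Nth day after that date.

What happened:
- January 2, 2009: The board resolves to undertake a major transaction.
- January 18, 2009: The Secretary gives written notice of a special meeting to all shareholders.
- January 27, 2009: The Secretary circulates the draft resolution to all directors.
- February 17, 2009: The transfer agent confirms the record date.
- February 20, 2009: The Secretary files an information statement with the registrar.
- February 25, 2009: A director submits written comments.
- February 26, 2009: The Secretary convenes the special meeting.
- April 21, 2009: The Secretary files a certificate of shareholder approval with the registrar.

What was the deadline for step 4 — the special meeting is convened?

March 19, 2009

The information statement is filed on February 20, 2009; the 5-day review period therefore ends February 25, 2009, and step 4 runs from that date. The window is 7–22 days after February 25, 2009; it closes on March 19, 2009.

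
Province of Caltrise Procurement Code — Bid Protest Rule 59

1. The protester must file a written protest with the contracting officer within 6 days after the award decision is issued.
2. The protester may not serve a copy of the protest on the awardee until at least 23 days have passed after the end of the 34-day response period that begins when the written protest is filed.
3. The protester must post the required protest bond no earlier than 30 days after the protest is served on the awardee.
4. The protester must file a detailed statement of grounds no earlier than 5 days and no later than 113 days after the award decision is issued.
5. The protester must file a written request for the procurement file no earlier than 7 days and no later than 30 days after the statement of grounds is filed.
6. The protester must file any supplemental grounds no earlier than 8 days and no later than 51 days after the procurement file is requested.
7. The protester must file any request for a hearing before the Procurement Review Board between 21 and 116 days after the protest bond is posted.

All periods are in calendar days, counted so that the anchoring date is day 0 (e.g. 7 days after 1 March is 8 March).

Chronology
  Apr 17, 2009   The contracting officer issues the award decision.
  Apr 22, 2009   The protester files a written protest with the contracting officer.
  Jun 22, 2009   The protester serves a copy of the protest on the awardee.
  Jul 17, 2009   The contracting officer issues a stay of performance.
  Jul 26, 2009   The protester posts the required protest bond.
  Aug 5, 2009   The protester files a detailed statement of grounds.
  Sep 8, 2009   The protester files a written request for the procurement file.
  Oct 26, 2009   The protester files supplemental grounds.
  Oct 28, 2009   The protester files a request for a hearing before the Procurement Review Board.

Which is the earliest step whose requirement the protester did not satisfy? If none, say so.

Step 1 — counting 6 days from Apr 17, 2009 (when the award decision is issued) gives a deadline of Apr 23, 2009; Apr 22, 2009 is within that limit.
Step 2 — must wait 23 days from May 26, 2009 (end of the 34-day response period, which began when the written protest is filed on Apr 22, 2009), so not before Jun 18, 2009; Jun 22, 2009 is on or after that date.
Step 3 — must wait 30 days from Jun 22, 2009 (when the protest is served on the awardee), so not before Jul 22, 2009; done Jul 26, 2009 — permitted.
Step 4 — 5 and 113 days from Apr 17, 2009 (when the award decision is issued) are Apr 22, 2009 and Aug 8, 2009 respectively; done Aug 5, 2009, which is between those dates.
Step 5 — 7 and 30 days from Aug 5, 2009 (when the statement of grounds is filed) are Aug 12, 2009 and Sep 4, 2009 respectively; Sep 8, 2009 is 4 days past the end of the window.

Step 5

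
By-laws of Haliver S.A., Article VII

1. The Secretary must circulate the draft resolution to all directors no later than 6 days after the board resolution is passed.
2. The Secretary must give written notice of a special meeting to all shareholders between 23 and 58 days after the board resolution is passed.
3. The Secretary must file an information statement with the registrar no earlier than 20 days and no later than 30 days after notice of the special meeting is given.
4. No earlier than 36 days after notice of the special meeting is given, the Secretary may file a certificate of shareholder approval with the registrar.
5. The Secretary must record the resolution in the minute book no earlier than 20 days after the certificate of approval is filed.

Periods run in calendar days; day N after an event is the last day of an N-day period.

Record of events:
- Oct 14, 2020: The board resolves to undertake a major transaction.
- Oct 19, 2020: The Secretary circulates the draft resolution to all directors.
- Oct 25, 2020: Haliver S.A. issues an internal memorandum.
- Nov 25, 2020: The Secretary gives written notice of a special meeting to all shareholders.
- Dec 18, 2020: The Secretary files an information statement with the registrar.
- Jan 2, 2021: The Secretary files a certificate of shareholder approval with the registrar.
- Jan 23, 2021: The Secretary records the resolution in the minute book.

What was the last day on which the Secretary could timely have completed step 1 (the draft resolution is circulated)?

Step 1 runs from Oct 14, 2020, when the board resolution is passed. 6 days after Oct 14, 2020 is Oct 20, 2020.

Oct 20, 2020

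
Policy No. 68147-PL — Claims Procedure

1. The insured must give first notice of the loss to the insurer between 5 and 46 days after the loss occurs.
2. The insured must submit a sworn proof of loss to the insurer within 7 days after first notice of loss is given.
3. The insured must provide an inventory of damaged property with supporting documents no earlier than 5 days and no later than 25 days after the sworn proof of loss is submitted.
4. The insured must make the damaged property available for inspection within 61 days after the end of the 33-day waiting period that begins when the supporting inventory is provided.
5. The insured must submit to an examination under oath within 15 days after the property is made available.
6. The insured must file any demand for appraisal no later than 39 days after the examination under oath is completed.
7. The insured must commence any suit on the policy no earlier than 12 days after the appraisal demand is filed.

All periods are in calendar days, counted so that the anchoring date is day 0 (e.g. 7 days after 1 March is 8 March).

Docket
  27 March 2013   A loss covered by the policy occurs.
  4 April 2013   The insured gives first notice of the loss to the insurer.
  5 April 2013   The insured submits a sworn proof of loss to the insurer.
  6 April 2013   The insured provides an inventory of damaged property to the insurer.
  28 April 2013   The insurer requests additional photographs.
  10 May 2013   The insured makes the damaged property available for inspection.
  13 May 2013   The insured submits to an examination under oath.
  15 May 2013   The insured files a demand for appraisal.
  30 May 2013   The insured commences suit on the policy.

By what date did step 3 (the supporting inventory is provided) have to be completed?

Step 3 runs from 5 April 2013, when the sworn proof of loss is submitted. The window is 5–25 days after 5 April 2013; it closes on 30 April 2013.

30 April 2013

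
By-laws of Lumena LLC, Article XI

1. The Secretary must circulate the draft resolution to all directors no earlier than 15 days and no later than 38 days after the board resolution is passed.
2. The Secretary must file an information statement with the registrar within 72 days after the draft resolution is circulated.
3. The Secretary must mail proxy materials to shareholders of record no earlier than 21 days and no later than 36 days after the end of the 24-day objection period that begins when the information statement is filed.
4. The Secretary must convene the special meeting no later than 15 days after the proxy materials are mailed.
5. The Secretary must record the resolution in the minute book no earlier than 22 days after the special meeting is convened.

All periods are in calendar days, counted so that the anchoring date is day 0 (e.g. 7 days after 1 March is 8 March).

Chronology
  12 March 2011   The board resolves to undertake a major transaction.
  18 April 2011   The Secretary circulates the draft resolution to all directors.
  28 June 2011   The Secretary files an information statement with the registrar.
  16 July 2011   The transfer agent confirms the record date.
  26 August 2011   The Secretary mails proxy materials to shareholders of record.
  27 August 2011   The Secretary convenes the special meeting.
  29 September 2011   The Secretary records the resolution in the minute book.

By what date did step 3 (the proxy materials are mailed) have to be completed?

27 August 2011

The information statement is filed on 28 June 2011; the 24-day objection period therefore ends 22 July 2011, and step 3 runs from that date. The window is 21–36 days after 22 July 2011; it closes on 27 August 2011.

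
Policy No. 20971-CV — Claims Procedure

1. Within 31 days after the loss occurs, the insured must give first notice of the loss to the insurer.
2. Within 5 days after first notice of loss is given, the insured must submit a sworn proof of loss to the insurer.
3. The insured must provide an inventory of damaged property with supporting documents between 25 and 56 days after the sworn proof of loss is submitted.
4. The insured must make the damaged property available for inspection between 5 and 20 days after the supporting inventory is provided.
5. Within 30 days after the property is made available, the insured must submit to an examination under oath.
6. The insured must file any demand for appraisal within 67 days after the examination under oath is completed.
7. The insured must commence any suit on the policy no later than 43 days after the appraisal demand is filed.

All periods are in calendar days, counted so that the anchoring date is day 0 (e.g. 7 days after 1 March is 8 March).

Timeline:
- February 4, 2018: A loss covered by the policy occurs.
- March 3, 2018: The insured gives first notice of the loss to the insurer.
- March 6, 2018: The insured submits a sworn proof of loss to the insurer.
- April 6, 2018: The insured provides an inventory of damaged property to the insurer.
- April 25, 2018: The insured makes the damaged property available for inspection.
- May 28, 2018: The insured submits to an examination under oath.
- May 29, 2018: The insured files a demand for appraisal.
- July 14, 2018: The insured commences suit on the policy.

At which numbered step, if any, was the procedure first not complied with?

Step 5

Step 1: 31 days after February 4, 2018 (when the loss occurs) is March 7, 2018; March 3, 2018 is within that limit.
Step 2: 5 days after March 3, 2018 (when first notice of loss is given) is March 8, 2018; done March 6, 2018 — timely.
Step 3: the window is 25–56 days after March 6, 2018 (when the sworn proof of loss is submitted), so March 31, 2018 through May 1, 2018; done April 6, 2018 — within the window.
Step 4: the window is 5–20 days after April 6, 2018 (when the supporting inventory is provided), so April 11, 2018 through April 26, 2018; done April 25, 2018 — within the window.
Step 5: 30 days after April 25, 2018 (when the property is made available) is May 25, 2018; done May 28, 2018 — 3 days late.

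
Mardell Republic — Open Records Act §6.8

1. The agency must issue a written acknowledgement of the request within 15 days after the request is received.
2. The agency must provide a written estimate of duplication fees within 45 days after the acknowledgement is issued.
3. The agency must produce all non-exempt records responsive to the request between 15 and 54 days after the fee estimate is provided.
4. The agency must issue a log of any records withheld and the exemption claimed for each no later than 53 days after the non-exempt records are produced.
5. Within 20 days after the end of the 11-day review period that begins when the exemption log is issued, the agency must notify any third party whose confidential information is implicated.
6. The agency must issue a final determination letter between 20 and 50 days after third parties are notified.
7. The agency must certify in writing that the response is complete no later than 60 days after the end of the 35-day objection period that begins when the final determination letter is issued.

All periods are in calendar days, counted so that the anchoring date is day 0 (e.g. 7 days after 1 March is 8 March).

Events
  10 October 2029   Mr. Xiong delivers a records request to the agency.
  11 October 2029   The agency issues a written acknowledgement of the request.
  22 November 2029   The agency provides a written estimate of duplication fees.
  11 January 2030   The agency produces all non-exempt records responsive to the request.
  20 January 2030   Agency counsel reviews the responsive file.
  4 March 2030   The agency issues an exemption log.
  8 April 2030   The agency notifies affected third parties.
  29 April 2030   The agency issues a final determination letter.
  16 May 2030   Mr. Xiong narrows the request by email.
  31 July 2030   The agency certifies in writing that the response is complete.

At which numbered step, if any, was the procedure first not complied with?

(1) due by 10 October 2029 + 15 days = 25 October 2029; completed 11 October 2029, before the deadline.
(2) due by 11 October 2029 + 45 days = 25 November 2029; done 22 November 2029 — timely.
(3) the permitted window runs from 22 November 2029 + 15 = 7 December 2029 to 22 November 2029 + 54 = 15 January 2030; 11 January 2030 falls inside that range.
(4) due by 11 January 2030 + 53 days = 5 March 2030; 4 March 2030 is within that limit.
(5) due by 15 March 2030 + 20 days = 4 April 2030; done 8 April 2030 — 4 days late.
The procedure was therefore not followed at step 5.

Step 5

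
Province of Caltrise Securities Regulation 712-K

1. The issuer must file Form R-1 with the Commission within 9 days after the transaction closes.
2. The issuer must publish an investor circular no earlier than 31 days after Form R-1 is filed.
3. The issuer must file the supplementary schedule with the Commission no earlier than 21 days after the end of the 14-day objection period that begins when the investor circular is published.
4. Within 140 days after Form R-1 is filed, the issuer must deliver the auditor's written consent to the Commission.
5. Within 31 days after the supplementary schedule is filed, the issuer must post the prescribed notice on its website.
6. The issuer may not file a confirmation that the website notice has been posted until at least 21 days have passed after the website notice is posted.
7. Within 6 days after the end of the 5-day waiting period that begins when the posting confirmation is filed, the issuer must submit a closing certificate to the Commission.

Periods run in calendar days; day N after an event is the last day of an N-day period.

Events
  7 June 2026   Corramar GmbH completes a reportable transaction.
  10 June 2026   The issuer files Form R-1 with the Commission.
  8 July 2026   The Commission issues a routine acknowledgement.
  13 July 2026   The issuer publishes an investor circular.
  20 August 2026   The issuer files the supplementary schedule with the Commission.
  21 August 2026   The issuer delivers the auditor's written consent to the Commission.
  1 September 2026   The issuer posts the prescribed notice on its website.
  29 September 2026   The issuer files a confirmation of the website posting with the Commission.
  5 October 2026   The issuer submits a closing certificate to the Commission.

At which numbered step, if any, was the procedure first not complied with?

None — every step was satisfied

Step 1: 9 days after 7 June 2026 (when the transaction closes) is 16 June 2026; completed 10 June 2026, before the deadline.
Step 2: the earliest permitted date is 31 days after 10 June 2026 (when Form R-1 is filed), i.e. 11 July 2026; done 13 July 2026, after the minimum wait.
Step 3: the earliest permitted date is 21 days after 27 July 2026 (end of the 14-day objection period, which began when the investor circular is published on 13 July 2026), i.e. 17 August 2026; done 20 August 2026 — permitted.
Step 4: 140 days after 10 June 2026 (when Form R-1 is filed) is 28 October 2026; 21 August 2026 is within that limit.
Step 5: 31 days after 20 August 2026 (when the supplementary schedule is filed) is 20 September 2026; completed 1 September 2026, before the deadline.
Step 6: the earliest permitted date is 21 days after 1 September 2026 (when the website notice is posted), i.e. 22 September 2026; 29 September 2026 is on or after that date.
Step 7: 6 days after 4 October 2026 (end of the 5-day waiting period, which began when the posting confirmation is filed on 29 September 2026) is 10 October 2026; 5 October 2026 is within that limit.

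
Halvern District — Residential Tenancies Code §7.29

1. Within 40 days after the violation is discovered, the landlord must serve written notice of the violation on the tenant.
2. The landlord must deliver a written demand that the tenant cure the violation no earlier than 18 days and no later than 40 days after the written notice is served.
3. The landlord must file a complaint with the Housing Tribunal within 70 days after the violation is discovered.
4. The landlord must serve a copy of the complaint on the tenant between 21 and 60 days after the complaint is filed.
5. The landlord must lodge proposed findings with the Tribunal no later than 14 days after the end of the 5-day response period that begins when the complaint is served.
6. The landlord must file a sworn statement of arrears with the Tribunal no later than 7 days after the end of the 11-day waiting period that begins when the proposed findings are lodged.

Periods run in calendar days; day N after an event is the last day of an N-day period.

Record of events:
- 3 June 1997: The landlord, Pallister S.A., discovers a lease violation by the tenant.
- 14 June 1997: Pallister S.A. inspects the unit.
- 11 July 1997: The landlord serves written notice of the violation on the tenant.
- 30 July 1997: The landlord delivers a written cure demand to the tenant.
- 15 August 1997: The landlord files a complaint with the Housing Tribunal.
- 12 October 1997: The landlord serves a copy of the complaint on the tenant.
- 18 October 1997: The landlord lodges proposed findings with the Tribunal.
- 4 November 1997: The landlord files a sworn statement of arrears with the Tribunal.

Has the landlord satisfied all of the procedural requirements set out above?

No

Step 1: 40 days after 3 June 1997 (when the violation is discovered) is 13 July 1997; 11 July 1997 is within that limit.
Step 2: the window is 18–40 days after 11 July 1997 (when the written notice is served), so 29 July 1997 through 20 August 1997; done 30 July 1997, which is between those dates.
Step 3: 70 days after 3 June 1997 (when the violation is discovered) is 12 August 1997; done 15 August 1997 — 3 days late.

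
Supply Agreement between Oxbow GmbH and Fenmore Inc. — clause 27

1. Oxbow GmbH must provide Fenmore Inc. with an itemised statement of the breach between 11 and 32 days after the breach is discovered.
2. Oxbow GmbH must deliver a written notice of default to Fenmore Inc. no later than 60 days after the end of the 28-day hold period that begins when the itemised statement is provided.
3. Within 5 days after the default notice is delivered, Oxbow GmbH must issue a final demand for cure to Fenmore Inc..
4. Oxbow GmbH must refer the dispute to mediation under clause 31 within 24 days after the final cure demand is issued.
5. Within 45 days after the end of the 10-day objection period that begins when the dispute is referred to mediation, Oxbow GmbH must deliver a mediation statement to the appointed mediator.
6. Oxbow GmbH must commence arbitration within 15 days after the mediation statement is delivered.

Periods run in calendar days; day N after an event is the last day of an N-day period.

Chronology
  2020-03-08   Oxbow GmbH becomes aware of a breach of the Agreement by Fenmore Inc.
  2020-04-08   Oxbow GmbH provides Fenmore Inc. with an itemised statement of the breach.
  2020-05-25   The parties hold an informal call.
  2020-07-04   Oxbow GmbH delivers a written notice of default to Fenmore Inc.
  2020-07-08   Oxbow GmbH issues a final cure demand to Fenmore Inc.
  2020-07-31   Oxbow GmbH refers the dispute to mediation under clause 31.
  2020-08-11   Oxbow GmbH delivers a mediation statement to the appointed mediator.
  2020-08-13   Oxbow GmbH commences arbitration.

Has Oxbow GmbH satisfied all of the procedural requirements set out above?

(1) the permitted window runs from 2020-03-08 + 11 = 2020-03-19 to 2020-03-08 + 32 = 2020-04-09; 2020-04-08 falls inside that range.
(2) due by 2020-05-06 + 60 days = 2020-07-05; 2020-07-04 is within that limit.
(3) due by 2020-07-04 + 5 days = 2020-07-09; done 2020-07-08 — timely.
(4) due by 2020-07-08 + 24 days = 2020-08-01; 2020-07-31 is within that limit.
(5) due by 2020-08-10 + 45 days = 2020-09-24; completed 2020-08-11, before the deadline.
(6) due by 2020-08-11 + 15 days = 2020-08-26; 2020-08-13 is within that limit.

Yes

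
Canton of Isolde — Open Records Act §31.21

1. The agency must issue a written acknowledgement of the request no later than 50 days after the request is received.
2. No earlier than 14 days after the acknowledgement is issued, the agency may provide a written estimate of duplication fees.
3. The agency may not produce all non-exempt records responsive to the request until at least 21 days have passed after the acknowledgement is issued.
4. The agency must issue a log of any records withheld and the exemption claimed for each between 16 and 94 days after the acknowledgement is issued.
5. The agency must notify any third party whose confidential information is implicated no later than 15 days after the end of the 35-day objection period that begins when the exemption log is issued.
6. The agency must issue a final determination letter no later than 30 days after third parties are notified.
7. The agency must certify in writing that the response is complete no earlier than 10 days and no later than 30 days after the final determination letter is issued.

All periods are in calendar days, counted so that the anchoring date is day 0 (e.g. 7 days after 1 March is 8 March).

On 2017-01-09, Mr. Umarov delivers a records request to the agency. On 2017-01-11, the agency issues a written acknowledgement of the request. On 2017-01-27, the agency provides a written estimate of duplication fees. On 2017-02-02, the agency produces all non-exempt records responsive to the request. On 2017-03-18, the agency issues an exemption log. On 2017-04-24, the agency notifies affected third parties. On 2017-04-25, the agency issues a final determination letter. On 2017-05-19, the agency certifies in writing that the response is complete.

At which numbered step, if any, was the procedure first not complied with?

None — every step was satisfied

Step 1 — counting 50 days from 2017-01-09 (when the request is received) gives a deadline of 2017-02-28; 2017-01-11 is within that limit.
Step 2 — must wait 14 days from 2017-01-11 (when the acknowledgement is issued), so not before 2017-01-25; done 2017-01-27, after the minimum wait.
Step 3 — must wait 21 days from 2017-01-11 (when the acknowledgement is issued), so not before 2017-02-01; 2017-02-02 is on or after that date.
Step 4 — 16 and 94 days from 2017-01-11 (when the acknowledgement is issued) are 2017-01-27 and 2017-04-15 respectively; done 2017-03-18 — within the window.
Step 5 — counting 15 days from 2017-04-22 (end of the 35-day objection period, which began when the exemption log is issued on 2017-03-18) gives a deadline of 2017-05-07; 2017-04-24 is within that limit.
Step 6 — counting 30 days from 2017-04-24 (when third parties are notified) gives a deadline of 2017-05-24; 2017-04-25 is within that limit.
Step 7 — 10 and 30 days from 2017-04-25 (when the final determination letter is issued) are 2017-05-05 and 2017-05-25 respectively; done 2017-05-19 — within the window.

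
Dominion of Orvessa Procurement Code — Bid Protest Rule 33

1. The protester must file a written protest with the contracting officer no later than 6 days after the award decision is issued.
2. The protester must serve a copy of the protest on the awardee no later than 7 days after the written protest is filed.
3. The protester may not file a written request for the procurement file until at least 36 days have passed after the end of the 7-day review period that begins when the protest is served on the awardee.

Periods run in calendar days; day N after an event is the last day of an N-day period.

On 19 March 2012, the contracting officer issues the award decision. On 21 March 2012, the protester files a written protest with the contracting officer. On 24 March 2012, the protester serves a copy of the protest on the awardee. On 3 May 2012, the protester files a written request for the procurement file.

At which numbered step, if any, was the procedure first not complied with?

Step 1: 6 days after 19 March 2012 (when the award decision is issued) is 25 March 2012; done 21 March 2012 — timely.
Step 2: 7 days after 21 March 2012 (when the written protest is filed) is 28 March 2012; completed 24 March 2012, before the deadline.
Step 3: the earliest permitted date is 36 days after 31 March 2012 (end of the 7-day review period, which began when the protest is served on the awardee on 24 March 2012), i.e. 6 May 2012; 3 May 2012 is 3 days before the earliest permitted date.

Step 3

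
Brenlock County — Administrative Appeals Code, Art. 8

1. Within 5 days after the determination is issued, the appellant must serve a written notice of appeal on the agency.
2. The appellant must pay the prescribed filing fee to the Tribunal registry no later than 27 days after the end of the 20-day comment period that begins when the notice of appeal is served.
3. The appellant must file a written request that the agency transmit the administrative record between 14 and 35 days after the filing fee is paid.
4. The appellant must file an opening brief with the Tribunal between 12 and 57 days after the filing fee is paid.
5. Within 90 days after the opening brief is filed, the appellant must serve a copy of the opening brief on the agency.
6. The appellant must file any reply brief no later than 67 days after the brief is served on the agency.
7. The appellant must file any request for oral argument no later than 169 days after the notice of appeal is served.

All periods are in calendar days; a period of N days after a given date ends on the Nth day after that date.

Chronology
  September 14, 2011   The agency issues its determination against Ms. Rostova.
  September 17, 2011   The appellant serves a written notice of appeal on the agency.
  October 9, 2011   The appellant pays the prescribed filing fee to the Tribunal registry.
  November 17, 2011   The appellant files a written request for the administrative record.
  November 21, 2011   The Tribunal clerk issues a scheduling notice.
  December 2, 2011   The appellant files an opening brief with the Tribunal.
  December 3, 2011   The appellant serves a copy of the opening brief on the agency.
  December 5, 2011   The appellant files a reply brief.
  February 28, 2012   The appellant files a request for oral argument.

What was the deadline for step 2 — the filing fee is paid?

The notice of appeal is served on September 17, 2011; the 20-day comment period therefore ends October 7, 2011, and step 2 runs from that date. 27 days after October 7, 2011 is November 3, 2011.

November 3, 2011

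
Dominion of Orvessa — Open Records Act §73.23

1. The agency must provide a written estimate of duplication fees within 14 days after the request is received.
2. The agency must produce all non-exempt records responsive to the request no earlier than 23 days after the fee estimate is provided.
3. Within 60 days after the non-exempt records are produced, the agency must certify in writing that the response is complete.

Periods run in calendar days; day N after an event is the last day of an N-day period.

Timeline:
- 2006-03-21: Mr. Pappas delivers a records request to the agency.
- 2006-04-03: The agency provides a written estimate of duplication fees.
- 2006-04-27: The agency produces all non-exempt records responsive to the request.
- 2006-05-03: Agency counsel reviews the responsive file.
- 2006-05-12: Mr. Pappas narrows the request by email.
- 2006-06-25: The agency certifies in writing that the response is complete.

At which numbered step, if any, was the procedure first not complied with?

Step 1 — counting 14 days from 2006-03-21 (when the request is received) gives a deadline of 2006-04-04; done 2006-04-03 — timely.
Step 2 — must wait 23 days from 2006-04-03 (when the fee estimate is provided), so not before 2006-04-26; 2006-04-27 is on or after that date.
Step 3 — counting 60 days from 2006-04-27 (when the non-exempt records are produced) gives a deadline of 2006-06-26; done 2006-06-25 — timely.

None — every step was satisfied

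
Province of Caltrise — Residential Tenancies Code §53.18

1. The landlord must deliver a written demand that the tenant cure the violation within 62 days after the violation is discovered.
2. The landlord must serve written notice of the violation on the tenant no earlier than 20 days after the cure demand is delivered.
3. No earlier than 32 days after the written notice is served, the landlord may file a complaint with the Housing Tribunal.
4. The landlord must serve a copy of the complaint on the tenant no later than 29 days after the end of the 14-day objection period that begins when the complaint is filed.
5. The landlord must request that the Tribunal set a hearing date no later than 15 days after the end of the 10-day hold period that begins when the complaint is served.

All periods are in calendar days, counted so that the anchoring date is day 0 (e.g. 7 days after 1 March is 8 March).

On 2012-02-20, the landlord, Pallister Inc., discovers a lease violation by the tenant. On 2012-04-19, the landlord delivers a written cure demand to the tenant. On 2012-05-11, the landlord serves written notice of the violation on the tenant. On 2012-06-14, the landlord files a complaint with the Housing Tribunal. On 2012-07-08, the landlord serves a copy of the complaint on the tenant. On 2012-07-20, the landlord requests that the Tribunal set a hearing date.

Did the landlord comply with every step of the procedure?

Yes

Step 1: 62 days after 2012-02-20 (when the violation is discovered) is 2012-04-22; completed 2012-04-19, before the deadline.
Step 2: the earliest permitted date is 20 days after 2012-04-19 (when the cure demand is delivered), i.e. 2012-05-09; done 2012-05-11, after the minimum wait.
Step 3: the earliest permitted date is 32 days after 2012-05-11 (when the written notice is served), i.e. 2012-06-12; done 2012-06-14, after the minimum wait.
Step 4: 29 days after 2012-06-28 (end of the 14-day objection period, which began when the complaint is filed on 2012-06-14) is 2012-07-27; done 2012-07-08 — timely.
Step 5: 15 days after 2012-07-18 (end of the 10-day hold period, which began when the complaint is served on 2012-07-08) is 2012-08-02; completed 2012-07-20, before the deadline.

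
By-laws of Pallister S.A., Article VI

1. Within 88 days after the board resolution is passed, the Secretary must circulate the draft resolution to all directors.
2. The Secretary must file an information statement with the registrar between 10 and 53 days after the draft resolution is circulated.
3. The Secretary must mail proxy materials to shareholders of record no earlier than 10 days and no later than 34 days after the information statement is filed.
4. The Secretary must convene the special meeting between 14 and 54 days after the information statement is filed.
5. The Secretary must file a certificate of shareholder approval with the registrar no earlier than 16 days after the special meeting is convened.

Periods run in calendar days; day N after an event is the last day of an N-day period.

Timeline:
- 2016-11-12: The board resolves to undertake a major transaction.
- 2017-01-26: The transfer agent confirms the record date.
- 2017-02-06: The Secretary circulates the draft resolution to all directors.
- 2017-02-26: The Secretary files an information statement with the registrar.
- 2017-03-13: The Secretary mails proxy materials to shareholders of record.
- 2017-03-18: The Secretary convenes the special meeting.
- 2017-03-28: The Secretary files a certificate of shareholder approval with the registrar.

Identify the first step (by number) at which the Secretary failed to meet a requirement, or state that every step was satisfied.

Step 1 — counting 88 days from 2016-11-12 (when the board resolution is passed) gives a deadline of 2017-02-08; completed 2017-02-06, before the deadline.
Step 2 — 10 and 53 days from 2017-02-06 (when the draft resolution is circulated) are 2017-02-16 and 2017-03-31 respectively; done 2017-02-26 — within the window.
Step 3 — 10 and 34 days from 2017-02-26 (when the information statement is filed) are 2017-03-08 and 2017-04-01 respectively; done 2017-03-13 — within the window.
Step 4 — 14 and 54 days from 2017-02-26 (when the information statement is filed) are 2017-03-12 and 2017-04-21 respectively; done 2017-03-18 — within the window.
Step 5 — must wait 16 days from 2017-03-18 (when the special meeting is convened), so not before 2017-04-03; done 2017-03-28 — 6 days too early.

Step 5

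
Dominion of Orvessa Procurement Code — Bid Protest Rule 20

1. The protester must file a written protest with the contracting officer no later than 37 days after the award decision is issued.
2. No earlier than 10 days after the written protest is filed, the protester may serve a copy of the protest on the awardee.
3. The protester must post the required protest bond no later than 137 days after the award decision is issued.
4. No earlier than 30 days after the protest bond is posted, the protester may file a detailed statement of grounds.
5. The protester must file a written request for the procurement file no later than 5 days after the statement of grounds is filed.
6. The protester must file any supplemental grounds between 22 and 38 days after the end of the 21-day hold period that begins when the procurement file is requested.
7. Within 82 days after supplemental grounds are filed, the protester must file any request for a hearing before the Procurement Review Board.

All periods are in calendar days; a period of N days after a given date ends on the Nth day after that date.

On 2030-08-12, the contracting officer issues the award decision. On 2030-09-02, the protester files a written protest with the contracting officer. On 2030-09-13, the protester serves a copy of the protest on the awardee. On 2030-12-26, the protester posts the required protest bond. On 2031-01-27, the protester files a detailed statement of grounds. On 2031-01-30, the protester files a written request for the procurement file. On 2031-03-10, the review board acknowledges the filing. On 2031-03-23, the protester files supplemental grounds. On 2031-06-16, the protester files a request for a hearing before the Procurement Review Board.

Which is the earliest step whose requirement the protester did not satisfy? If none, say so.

Step 7

(1) due by 2030-08-12 + 37 days = 2030-09-18; 2030-09-02 is within that limit.
(2) permitted from 2030-09-02 + 10 days = 2030-09-12 onward; done 2030-09-13 — permitted.
(3) due by 2030-08-12 + 137 days = 2030-12-27; completed 2030-12-26, before the deadline.
(4) permitted from 2030-12-26 + 30 days = 2031-01-25 onward; done 2031-01-27 — permitted.
(5) due by 2031-01-27 + 5 days = 2031-02-01; done 2031-01-30 — timely.
(6) the permitted window runs from 2031-02-20 + 22 = 2031-03-14 to 2031-02-20 + 38 = 2031-03-30; done 2031-03-23 — within the window.
(7) due by 2031-03-23 + 82 days = 2031-06-13; not done until 2031-06-16, 3 days after the deadline.
That is the first point of non-compliance.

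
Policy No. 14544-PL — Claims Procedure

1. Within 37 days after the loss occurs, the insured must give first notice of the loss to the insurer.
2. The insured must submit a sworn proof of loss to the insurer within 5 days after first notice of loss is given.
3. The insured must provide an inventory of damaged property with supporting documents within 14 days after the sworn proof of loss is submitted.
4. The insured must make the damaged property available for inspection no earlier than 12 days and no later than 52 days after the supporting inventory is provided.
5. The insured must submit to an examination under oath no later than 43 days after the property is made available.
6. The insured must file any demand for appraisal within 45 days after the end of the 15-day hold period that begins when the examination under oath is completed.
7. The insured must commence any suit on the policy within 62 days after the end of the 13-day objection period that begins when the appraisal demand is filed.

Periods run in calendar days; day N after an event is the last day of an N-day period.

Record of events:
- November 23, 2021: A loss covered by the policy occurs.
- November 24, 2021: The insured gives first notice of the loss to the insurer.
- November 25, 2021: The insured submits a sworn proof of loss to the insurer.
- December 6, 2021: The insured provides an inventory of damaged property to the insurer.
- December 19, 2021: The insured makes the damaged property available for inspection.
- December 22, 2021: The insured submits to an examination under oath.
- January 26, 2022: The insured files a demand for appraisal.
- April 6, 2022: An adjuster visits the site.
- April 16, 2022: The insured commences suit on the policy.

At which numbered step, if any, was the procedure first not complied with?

Step 1: 37 days after November 23, 2021 (when the loss occurs) is December 30, 2021; November 24, 2021 is within that limit.
Step 2: 5 days after November 24, 2021 (when first notice of loss is given) is November 29, 2021; done November 25, 2021 — timely.
Step 3: 14 days after November 25, 2021 (when the sworn proof of loss is submitted) is December 9, 2021; done December 6, 2021 — timely.
Step 4: the window is 12–52 days after December 6, 2021 (when the supporting inventory is provided), so December 18, 2021 through January 27, 2022; December 19, 2021 falls inside that range.
Step 5: 43 days after December 19, 2021 (when the property is made available) is January 31, 2022; done December 22, 2021 — timely.
Step 6: 45 days after January 6, 2022 (end of the 15-day hold period, which began when the examination under oath is completed on December 22, 2021) is February 20, 2022; completed January 26, 2022, before the deadline.
Step 7: 62 days after February 8, 2022 (end of the 13-day objection period, which began when the appraisal demand is filed on January 26, 2022) is April 11, 2022; April 16, 2022 misses that deadline by 5 days.

Step 7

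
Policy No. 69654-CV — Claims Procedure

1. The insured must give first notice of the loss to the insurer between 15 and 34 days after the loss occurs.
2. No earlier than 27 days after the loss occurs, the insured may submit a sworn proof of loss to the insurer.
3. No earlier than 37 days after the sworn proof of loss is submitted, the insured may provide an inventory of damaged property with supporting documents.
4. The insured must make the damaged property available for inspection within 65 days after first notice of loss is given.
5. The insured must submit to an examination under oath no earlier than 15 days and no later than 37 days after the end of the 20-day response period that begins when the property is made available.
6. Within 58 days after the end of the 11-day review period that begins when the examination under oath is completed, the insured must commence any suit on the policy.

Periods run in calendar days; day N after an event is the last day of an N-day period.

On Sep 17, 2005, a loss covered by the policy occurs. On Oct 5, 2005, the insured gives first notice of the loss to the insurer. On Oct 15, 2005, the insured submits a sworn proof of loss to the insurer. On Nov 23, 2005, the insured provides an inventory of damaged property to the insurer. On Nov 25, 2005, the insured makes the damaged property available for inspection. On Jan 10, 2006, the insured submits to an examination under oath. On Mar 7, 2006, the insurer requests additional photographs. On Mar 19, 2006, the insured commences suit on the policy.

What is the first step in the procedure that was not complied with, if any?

None — every step was satisfied

Step 1: the window is 15–34 days after Sep 17, 2005 (when the loss occurs), so Oct 2, 2005 through Oct 21, 2005; Oct 5, 2005 falls inside that range.
Step 2: the earliest permitted date is 27 days after Sep 17, 2005 (when the loss occurs), i.e. Oct 14, 2005; Oct 15, 2005 is on or after that date.
Step 3: the earliest permitted date is 37 days after Oct 15, 2005 (when the sworn proof of loss is submitted), i.e. Nov 21, 2005; done Nov 23, 2005, after the minimum wait.
Step 4: 65 days after Oct 5, 2005 (when first notice of loss is given) is Dec 9, 2005; completed Nov 25, 2005, before the deadline.
Step 5: the window is 15–37 days after Dec 15, 2005 (end of the 20-day response period, which began when the property is made available on Nov 25, 2005), so Dec 30, 2005 through Jan 21, 2006; done Jan 10, 2006 — within the window.
Step 6: 58 days after Jan 21, 2006 (end of the 11-day review period, which began when the examination under oath is completed on Jan 10, 2006) is Mar 20, 2006; done Mar 19, 2006 — timely.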